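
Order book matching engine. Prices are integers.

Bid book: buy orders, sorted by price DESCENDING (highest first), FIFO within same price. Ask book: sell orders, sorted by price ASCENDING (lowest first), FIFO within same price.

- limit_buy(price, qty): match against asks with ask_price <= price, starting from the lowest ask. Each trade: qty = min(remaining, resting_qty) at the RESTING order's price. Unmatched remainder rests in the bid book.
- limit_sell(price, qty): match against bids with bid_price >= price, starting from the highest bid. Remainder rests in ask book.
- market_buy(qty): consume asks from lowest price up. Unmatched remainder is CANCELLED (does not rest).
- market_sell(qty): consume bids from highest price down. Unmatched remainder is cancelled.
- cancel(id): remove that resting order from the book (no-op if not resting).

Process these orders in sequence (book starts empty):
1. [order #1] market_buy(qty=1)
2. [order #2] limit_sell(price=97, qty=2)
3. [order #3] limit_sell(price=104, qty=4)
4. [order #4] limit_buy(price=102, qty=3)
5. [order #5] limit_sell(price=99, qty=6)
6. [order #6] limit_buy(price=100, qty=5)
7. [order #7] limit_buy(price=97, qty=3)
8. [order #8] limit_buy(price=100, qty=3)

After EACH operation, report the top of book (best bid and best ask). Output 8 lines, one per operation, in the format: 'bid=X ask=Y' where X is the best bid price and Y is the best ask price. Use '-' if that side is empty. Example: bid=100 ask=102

After op 1 [order #1] market_buy(qty=1): fills=none; bids=[-] asks=[-]
After op 2 [order #2] limit_sell(price=97, qty=2): fills=none; bids=[-] asks=[#2:2@97]
After op 3 [order #3] limit_sell(price=104, qty=4): fills=none; bids=[-] asks=[#2:2@97 #3:4@104]
After op 4 [order #4] limit_buy(price=102, qty=3): fills=#4x#2:2@97; bids=[#4:1@102] asks=[#3:4@104]
After op 5 [order #5] limit_sell(price=99, qty=6): fills=#4x#5:1@102; bids=[-] asks=[#5:5@99 #3:4@104]
After op 6 [order #6] limit_buy(price=100, qty=5): fills=#6x#5:5@99; bids=[-] asks=[#3:4@104]
After op 7 [order #7] limit_buy(price=97, qty=3): fills=none; bids=[#7:3@97] asks=[#3:4@104]
After op 8 [order #8] limit_buy(price=100, qty=3): fills=none; bids=[#8:3@100 #7:3@97] asks=[#3:4@104]

Answer: bid=- ask=-
bid=- ask=97
bid=- ask=97
bid=102 ask=104
bid=- ask=99
bid=- ask=104
bid=97 ask=104
bid=100 ask=104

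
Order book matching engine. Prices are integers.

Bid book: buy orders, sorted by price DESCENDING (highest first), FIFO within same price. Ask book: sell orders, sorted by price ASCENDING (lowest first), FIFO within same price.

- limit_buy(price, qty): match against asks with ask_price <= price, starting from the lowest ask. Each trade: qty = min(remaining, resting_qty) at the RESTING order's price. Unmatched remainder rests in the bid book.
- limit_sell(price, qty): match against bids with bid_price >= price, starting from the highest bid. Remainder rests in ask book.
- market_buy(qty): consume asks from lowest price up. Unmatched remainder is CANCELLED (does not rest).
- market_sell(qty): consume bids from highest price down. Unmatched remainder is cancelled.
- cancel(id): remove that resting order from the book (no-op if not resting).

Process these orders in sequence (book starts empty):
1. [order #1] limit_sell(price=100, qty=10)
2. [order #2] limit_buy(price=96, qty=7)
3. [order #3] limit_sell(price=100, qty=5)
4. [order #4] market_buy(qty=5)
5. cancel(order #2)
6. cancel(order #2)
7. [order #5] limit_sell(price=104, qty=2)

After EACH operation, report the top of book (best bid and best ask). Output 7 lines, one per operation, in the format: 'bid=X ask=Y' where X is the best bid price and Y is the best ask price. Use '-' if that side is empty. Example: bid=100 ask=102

Answer: bid=- ask=100
bid=96 ask=100
bid=96 ask=100
bid=96 ask=100
bid=- ask=100
bid=- ask=100
bid=- ask=100

Derivation:
After op 1 [order #1] limit_sell(price=100, qty=10): fills=none; bids=[-] asks=[#1:10@100]
After op 2 [order #2] limit_buy(price=96, qty=7): fills=none; bids=[#2:7@96] asks=[#1:10@100]
After op 3 [order #3] limit_sell(price=100, qty=5): fills=none; bids=[#2:7@96] asks=[#1:10@100 #3:5@100]
After op 4 [order #4] market_buy(qty=5): fills=#4x#1:5@100; bids=[#2:7@96] asks=[#1:5@100 #3:5@100]
After op 5 cancel(order #2): fills=none; bids=[-] asks=[#1:5@100 #3:5@100]
After op 6 cancel(order #2): fills=none; bids=[-] asks=[#1:5@100 #3:5@100]
After op 7 [order #5] limit_sell(price=104, qty=2): fills=none; bids=[-] asks=[#1:5@100 #3:5@100 #5:2@104]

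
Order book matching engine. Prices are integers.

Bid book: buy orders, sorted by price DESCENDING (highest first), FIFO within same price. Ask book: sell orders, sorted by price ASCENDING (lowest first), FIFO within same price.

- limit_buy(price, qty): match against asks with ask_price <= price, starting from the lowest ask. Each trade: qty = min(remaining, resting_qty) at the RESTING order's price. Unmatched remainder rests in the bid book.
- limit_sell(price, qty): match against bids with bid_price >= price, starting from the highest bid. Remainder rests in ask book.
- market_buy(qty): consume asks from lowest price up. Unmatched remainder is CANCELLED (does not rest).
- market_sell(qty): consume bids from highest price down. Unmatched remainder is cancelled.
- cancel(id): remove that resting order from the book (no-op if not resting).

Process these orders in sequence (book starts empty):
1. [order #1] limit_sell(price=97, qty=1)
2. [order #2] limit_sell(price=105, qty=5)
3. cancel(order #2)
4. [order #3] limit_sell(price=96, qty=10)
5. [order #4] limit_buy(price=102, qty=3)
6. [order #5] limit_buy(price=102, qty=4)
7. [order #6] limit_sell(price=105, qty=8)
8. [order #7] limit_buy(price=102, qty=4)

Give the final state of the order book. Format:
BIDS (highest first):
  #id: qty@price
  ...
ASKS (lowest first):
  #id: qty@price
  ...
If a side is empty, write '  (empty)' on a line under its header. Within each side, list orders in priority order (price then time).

Answer: BIDS (highest first):
  (empty)
ASKS (lowest first):
  #6: 8@105

Derivation:
After op 1 [order #1] limit_sell(price=97, qty=1): fills=none; bids=[-] asks=[#1:1@97]
After op 2 [order #2] limit_sell(price=105, qty=5): fills=none; bids=[-] asks=[#1:1@97 #2:5@105]
After op 3 cancel(order #2): fills=none; bids=[-] asks=[#1:1@97]
After op 4 [order #3] limit_sell(price=96, qty=10): fills=none; bids=[-] asks=[#3:10@96 #1:1@97]
After op 5 [order #4] limit_buy(price=102, qty=3): fills=#4x#3:3@96; bids=[-] asks=[#3:7@96 #1:1@97]
After op 6 [order #5] limit_buy(price=102, qty=4): fills=#5x#3:4@96; bids=[-] asks=[#3:3@96 #1:1@97]
After op 7 [order #6] limit_sell(price=105, qty=8): fills=none; bids=[-] asks=[#3:3@96 #1:1@97 #6:8@105]
After op 8 [order #7] limit_buy(price=102, qty=4): fills=#7x#3:3@96 #7x#1:1@97; bids=[-] asks=[#6:8@105]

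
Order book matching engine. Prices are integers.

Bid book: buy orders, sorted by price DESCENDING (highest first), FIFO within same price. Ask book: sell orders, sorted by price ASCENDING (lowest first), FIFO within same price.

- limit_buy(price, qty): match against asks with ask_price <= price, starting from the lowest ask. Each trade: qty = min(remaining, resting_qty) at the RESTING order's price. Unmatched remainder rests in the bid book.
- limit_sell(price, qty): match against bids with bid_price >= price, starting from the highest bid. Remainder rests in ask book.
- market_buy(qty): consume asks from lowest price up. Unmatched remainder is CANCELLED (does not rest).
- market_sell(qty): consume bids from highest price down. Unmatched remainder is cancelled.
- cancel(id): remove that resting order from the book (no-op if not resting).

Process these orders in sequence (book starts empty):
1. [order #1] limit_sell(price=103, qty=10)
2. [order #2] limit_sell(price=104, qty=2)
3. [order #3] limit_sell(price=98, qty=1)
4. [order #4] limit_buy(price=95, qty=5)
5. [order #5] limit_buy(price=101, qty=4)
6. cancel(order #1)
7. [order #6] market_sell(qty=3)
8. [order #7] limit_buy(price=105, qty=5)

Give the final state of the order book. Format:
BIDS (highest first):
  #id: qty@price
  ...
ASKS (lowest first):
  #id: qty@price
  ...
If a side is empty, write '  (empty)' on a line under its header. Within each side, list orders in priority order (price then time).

Answer: BIDS (highest first):
  #7: 3@105
  #4: 5@95
ASKS (lowest first):
  (empty)

Derivation:
After op 1 [order #1] limit_sell(price=103, qty=10): fills=none; bids=[-] asks=[#1:10@103]
After op 2 [order #2] limit_sell(price=104, qty=2): fills=none; bids=[-] asks=[#1:10@103 #2:2@104]
After op 3 [order #3] limit_sell(price=98, qty=1): fills=none; bids=[-] asks=[#3:1@98 #1:10@103 #2:2@104]
After op 4 [order #4] limit_buy(price=95, qty=5): fills=none; bids=[#4:5@95] asks=[#3:1@98 #1:10@103 #2:2@104]
After op 5 [order #5] limit_buy(price=101, qty=4): fills=#5x#3:1@98; bids=[#5:3@101 #4:5@95] asks=[#1:10@103 #2:2@104]
After op 6 cancel(order #1): fills=none; bids=[#5:3@101 #4:5@95] asks=[#2:2@104]
After op 7 [order #6] market_sell(qty=3): fills=#5x#6:3@101; bids=[#4:5@95] asks=[#2:2@104]
After op 8 [order #7] limit_buy(price=105, qty=5): fills=#7x#2:2@104; bids=[#7:3@105 #4:5@95] asks=[-]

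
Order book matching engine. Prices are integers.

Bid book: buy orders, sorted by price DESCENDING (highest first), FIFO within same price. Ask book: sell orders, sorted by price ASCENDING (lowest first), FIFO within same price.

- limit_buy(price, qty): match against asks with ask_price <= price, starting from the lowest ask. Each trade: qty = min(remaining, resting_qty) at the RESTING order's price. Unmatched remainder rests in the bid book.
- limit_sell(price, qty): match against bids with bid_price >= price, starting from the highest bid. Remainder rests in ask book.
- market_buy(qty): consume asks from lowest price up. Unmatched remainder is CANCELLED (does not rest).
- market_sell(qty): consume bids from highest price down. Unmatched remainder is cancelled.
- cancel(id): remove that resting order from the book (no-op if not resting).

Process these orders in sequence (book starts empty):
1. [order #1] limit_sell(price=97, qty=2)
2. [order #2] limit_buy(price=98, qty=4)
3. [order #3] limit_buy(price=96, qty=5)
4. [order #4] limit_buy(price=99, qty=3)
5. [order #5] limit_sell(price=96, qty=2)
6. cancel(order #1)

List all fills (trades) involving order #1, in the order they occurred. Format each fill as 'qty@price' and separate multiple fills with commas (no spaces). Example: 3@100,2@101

Answer: 2@97

Derivation:
After op 1 [order #1] limit_sell(price=97, qty=2): fills=none; bids=[-] asks=[#1:2@97]
After op 2 [order #2] limit_buy(price=98, qty=4): fills=#2x#1:2@97; bids=[#2:2@98] asks=[-]
After op 3 [order #3] limit_buy(price=96, qty=5): fills=none; bids=[#2:2@98 #3:5@96] asks=[-]
After op 4 [order #4] limit_buy(price=99, qty=3): fills=none; bids=[#4:3@99 #2:2@98 #3:5@96] asks=[-]
After op 5 [order #5] limit_sell(price=96, qty=2): fills=#4x#5:2@99; bids=[#4:1@99 #2:2@98 #3:5@96] asks=[-]
After op 6 cancel(order #1): fills=none; bids=[#4:1@99 #2:2@98 #3:5@96] asks=[-]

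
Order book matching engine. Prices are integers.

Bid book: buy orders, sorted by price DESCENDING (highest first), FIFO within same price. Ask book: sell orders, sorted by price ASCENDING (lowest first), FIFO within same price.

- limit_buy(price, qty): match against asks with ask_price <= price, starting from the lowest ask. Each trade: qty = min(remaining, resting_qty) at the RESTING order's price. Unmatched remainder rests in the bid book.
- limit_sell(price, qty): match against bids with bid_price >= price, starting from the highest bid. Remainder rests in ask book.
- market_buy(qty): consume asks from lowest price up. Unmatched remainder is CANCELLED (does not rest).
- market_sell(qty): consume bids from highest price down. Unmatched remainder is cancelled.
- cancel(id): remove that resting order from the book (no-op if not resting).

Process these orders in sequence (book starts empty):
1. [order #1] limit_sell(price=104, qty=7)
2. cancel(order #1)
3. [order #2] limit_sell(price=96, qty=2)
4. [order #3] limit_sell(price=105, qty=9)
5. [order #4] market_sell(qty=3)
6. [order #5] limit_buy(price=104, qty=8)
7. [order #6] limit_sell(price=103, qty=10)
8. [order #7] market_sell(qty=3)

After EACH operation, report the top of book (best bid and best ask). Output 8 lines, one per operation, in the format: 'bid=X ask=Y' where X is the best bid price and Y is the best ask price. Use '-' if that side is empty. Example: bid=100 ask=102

Answer: bid=- ask=104
bid=- ask=-
bid=- ask=96
bid=- ask=96
bid=- ask=96
bid=104 ask=105
bid=- ask=103
bid=- ask=103

Derivation:
After op 1 [order #1] limit_sell(price=104, qty=7): fills=none; bids=[-] asks=[#1:7@104]
After op 2 cancel(order #1): fills=none; bids=[-] asks=[-]
After op 3 [order #2] limit_sell(price=96, qty=2): fills=none; bids=[-] asks=[#2:2@96]
After op 4 [order #3] limit_sell(price=105, qty=9): fills=none; bids=[-] asks=[#2:2@96 #3:9@105]
After op 5 [order #4] market_sell(qty=3): fills=none; bids=[-] asks=[#2:2@96 #3:9@105]
After op 6 [order #5] limit_buy(price=104, qty=8): fills=#5x#2:2@96; bids=[#5:6@104] asks=[#3:9@105]
After op 7 [order #6] limit_sell(price=103, qty=10): fills=#5x#6:6@104; bids=[-] asks=[#6:4@103 #3:9@105]
After op 8 [order #7] market_sell(qty=3): fills=none; bids=[-] asks=[#6:4@103 #3:9@105]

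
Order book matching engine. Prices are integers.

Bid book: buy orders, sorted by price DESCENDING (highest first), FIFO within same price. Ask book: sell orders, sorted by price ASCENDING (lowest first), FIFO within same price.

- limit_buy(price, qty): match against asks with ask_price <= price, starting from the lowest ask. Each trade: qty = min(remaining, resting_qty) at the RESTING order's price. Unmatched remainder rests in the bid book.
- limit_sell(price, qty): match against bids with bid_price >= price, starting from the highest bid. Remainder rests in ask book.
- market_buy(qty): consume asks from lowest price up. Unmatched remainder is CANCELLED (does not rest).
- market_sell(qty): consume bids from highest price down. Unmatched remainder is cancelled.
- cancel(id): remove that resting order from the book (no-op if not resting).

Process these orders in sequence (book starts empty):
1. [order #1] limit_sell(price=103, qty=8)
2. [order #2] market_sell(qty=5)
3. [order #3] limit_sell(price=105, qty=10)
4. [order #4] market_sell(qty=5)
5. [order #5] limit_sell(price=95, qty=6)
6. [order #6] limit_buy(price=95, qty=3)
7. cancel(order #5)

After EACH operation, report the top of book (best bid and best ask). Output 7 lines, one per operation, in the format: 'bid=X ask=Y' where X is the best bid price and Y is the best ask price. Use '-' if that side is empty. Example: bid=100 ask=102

After op 1 [order #1] limit_sell(price=103, qty=8): fills=none; bids=[-] asks=[#1:8@103]
After op 2 [order #2] market_sell(qty=5): fills=none; bids=[-] asks=[#1:8@103]
After op 3 [order #3] limit_sell(price=105, qty=10): fills=none; bids=[-] asks=[#1:8@103 #3:10@105]
After op 4 [order #4] market_sell(qty=5): fills=none; bids=[-] asks=[#1:8@103 #3:10@105]
After op 5 [order #5] limit_sell(price=95, qty=6): fills=none; bids=[-] asks=[#5:6@95 #1:8@103 #3:10@105]
After op 6 [order #6] limit_buy(price=95, qty=3): fills=#6x#5:3@95; bids=[-] asks=[#5:3@95 #1:8@103 #3:10@105]
After op 7 cancel(order #5): fills=none; bids=[-] asks=[#1:8@103 #3:10@105]

Answer: bid=- ask=103
bid=- ask=103
bid=- ask=103
bid=- ask=103
bid=- ask=95
bid=- ask=95
bid=- ask=103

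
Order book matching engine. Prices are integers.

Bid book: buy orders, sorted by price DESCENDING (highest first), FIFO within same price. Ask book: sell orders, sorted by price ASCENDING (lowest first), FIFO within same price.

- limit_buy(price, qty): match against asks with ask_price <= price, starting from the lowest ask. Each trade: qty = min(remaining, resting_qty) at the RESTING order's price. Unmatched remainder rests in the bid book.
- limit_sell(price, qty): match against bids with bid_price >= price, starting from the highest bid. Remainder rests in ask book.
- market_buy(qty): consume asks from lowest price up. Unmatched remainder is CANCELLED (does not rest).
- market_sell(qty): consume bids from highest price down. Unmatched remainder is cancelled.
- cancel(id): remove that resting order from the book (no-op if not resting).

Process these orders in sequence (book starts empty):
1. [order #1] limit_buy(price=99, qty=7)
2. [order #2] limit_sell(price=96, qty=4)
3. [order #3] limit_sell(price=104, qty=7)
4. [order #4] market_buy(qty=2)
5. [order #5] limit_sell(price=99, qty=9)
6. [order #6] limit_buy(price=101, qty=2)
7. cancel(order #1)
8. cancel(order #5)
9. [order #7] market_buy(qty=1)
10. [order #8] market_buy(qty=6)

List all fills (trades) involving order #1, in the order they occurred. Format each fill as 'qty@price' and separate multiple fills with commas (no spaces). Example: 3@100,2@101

After op 1 [order #1] limit_buy(price=99, qty=7): fills=none; bids=[#1:7@99] asks=[-]
After op 2 [order #2] limit_sell(price=96, qty=4): fills=#1x#2:4@99; bids=[#1:3@99] asks=[-]
After op 3 [order #3] limit_sell(price=104, qty=7): fills=none; bids=[#1:3@99] asks=[#3:7@104]
After op 4 [order #4] market_buy(qty=2): fills=#4x#3:2@104; bids=[#1:3@99] asks=[#3:5@104]
After op 5 [order #5] limit_sell(price=99, qty=9): fills=#1x#5:3@99; bids=[-] asks=[#5:6@99 #3:5@104]
After op 6 [order #6] limit_buy(price=101, qty=2): fills=#6x#5:2@99; bids=[-] asks=[#5:4@99 #3:5@104]
After op 7 cancel(order #1): fills=none; bids=[-] asks=[#5:4@99 #3:5@104]
After op 8 cancel(order #5): fills=none; bids=[-] asks=[#3:5@104]
After op 9 [order #7] market_buy(qty=1): fills=#7x#3:1@104; bids=[-] asks=[#3:4@104]
After op 10 [order #8] market_buy(qty=6): fills=#8x#3:4@104; bids=[-] asks=[-]

Answer: 4@99,3@99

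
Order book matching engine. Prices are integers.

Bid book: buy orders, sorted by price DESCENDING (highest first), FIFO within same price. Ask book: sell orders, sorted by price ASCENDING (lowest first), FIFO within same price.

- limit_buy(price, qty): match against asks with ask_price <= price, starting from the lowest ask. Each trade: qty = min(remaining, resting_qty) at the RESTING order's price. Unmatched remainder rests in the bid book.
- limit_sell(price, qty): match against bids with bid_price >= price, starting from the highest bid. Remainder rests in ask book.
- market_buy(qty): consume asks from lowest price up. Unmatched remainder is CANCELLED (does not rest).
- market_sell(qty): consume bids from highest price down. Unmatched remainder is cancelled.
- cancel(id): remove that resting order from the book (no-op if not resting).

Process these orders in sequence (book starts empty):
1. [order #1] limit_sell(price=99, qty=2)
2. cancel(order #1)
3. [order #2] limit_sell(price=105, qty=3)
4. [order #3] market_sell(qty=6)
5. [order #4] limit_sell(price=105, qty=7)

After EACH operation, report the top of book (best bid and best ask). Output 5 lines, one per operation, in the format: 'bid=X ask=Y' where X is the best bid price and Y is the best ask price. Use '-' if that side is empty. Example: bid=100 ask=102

After op 1 [order #1] limit_sell(price=99, qty=2): fills=none; bids=[-] asks=[#1:2@99]
After op 2 cancel(order #1): fills=none; bids=[-] asks=[-]
After op 3 [order #2] limit_sell(price=105, qty=3): fills=none; bids=[-] asks=[#2:3@105]
After op 4 [order #3] market_sell(qty=6): fills=none; bids=[-] asks=[#2:3@105]
After op 5 [order #4] limit_sell(price=105, qty=7): fills=none; bids=[-] asks=[#2:3@105 #4:7@105]

Answer: bid=- ask=99
bid=- ask=-
bid=- ask=105
bid=- ask=105
bid=- ask=105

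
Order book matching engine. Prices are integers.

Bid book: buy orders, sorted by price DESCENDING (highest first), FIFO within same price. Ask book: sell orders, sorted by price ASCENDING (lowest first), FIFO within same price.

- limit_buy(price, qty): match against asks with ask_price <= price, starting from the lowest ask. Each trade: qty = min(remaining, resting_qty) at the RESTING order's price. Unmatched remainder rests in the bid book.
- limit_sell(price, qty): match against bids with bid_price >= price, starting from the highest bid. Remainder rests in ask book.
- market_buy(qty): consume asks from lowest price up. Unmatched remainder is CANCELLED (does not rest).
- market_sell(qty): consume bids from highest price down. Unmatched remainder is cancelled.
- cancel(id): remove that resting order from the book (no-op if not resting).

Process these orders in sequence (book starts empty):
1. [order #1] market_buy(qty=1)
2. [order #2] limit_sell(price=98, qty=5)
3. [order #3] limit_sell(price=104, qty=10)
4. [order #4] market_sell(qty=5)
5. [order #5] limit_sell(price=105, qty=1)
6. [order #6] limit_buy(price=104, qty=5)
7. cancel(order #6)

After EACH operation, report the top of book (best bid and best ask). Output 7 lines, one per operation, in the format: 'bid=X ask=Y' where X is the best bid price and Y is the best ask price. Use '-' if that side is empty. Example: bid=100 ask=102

After op 1 [order #1] market_buy(qty=1): fills=none; bids=[-] asks=[-]
After op 2 [order #2] limit_sell(price=98, qty=5): fills=none; bids=[-] asks=[#2:5@98]
After op 3 [order #3] limit_sell(price=104, qty=10): fills=none; bids=[-] asks=[#2:5@98 #3:10@104]
After op 4 [order #4] market_sell(qty=5): fills=none; bids=[-] asks=[#2:5@98 #3:10@104]
After op 5 [order #5] limit_sell(price=105, qty=1): fills=none; bids=[-] asks=[#2:5@98 #3:10@104 #5:1@105]
After op 6 [order #6] limit_buy(price=104, qty=5): fills=#6x#2:5@98; bids=[-] asks=[#3:10@104 #5:1@105]
After op 7 cancel(order #6): fills=none; bids=[-] asks=[#3:10@104 #5:1@105]

Answer: bid=- ask=-
bid=- ask=98
bid=- ask=98
bid=- ask=98
bid=- ask=98
bid=- ask=104
bid=- ask=104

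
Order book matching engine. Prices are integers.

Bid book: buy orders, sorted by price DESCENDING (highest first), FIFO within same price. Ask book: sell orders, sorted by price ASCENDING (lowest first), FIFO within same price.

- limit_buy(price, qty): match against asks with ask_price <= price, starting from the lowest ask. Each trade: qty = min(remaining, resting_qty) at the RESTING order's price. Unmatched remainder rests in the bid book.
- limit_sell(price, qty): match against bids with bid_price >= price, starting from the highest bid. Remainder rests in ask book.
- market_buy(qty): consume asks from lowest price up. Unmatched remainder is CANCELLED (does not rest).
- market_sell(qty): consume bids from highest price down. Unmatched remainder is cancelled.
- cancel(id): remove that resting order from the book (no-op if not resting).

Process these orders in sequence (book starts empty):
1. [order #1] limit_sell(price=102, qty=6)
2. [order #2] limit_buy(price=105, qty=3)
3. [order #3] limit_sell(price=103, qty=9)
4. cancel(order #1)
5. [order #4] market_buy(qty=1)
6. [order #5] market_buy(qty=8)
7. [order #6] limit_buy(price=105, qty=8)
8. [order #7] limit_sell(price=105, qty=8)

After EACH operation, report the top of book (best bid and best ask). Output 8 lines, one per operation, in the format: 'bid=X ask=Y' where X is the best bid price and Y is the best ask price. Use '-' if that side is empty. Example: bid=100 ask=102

After op 1 [order #1] limit_sell(price=102, qty=6): fills=none; bids=[-] asks=[#1:6@102]
After op 2 [order #2] limit_buy(price=105, qty=3): fills=#2x#1:3@102; bids=[-] asks=[#1:3@102]
After op 3 [order #3] limit_sell(price=103, qty=9): fills=none; bids=[-] asks=[#1:3@102 #3:9@103]
After op 4 cancel(order #1): fills=none; bids=[-] asks=[#3:9@103]
After op 5 [order #4] market_buy(qty=1): fills=#4x#3:1@103; bids=[-] asks=[#3:8@103]
After op 6 [order #5] market_buy(qty=8): fills=#5x#3:8@103; bids=[-] asks=[-]
After op 7 [order #6] limit_buy(price=105, qty=8): fills=none; bids=[#6:8@105] asks=[-]
After op 8 [order #7] limit_sell(price=105, qty=8): fills=#6x#7:8@105; bids=[-] asks=[-]

Answer: bid=- ask=102
bid=- ask=102
bid=- ask=102
bid=- ask=103
bid=- ask=103
bid=- ask=-
bid=105 ask=-
bid=- ask=-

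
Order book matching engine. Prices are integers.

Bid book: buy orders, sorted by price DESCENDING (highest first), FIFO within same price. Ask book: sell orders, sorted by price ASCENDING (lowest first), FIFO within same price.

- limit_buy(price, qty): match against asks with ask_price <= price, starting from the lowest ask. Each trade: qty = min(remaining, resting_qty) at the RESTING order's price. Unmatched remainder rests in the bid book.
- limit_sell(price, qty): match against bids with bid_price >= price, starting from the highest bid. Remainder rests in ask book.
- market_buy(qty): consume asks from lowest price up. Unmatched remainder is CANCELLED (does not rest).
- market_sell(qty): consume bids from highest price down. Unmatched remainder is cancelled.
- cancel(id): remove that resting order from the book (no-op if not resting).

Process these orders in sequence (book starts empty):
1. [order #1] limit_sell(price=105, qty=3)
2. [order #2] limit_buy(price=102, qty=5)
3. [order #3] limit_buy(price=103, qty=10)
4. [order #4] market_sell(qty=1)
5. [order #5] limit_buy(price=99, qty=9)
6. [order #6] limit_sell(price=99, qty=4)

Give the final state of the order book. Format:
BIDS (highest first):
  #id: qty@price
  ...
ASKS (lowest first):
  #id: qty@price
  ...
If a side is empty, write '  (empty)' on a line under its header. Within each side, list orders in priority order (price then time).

Answer: BIDS (highest first):
  #3: 5@103
  #2: 5@102
  #5: 9@99
ASKS (lowest first):
  #1: 3@105

Derivation:
After op 1 [order #1] limit_sell(price=105, qty=3): fills=none; bids=[-] asks=[#1:3@105]
After op 2 [order #2] limit_buy(price=102, qty=5): fills=none; bids=[#2:5@102] asks=[#1:3@105]
After op 3 [order #3] limit_buy(price=103, qty=10): fills=none; bids=[#3:10@103 #2:5@102] asks=[#1:3@105]
After op 4 [order #4] market_sell(qty=1): fills=#3x#4:1@103; bids=[#3:9@103 #2:5@102] asks=[#1:3@105]
After op 5 [order #5] limit_buy(price=99, qty=9): fills=none; bids=[#3:9@103 #2:5@102 #5:9@99] asks=[#1:3@105]
After op 6 [order #6] limit_sell(price=99, qty=4): fills=#3x#6:4@103; bids=[#3:5@103 #2:5@102 #5:9@99] asks=[#1:3@105]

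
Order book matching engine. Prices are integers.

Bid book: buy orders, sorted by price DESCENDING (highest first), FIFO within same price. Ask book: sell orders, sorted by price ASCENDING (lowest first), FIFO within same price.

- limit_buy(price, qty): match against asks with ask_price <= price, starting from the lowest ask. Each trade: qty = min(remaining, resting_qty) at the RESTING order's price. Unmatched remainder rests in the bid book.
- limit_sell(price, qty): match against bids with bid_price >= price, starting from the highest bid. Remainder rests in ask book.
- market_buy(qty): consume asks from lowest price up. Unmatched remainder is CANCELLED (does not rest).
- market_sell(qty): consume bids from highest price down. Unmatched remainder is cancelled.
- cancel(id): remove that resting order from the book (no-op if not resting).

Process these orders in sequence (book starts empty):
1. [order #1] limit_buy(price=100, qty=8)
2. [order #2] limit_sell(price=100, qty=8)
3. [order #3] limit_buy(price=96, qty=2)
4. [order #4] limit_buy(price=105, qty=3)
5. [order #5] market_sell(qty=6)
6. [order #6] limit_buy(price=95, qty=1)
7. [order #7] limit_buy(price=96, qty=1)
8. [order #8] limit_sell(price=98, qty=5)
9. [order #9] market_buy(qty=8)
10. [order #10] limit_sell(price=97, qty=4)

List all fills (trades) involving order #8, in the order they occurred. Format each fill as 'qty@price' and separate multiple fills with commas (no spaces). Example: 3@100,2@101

After op 1 [order #1] limit_buy(price=100, qty=8): fills=none; bids=[#1:8@100] asks=[-]
After op 2 [order #2] limit_sell(price=100, qty=8): fills=#1x#2:8@100; bids=[-] asks=[-]
After op 3 [order #3] limit_buy(price=96, qty=2): fills=none; bids=[#3:2@96] asks=[-]
After op 4 [order #4] limit_buy(price=105, qty=3): fills=none; bids=[#4:3@105 #3:2@96] asks=[-]
After op 5 [order #5] market_sell(qty=6): fills=#4x#5:3@105 #3x#5:2@96; bids=[-] asks=[-]
After op 6 [order #6] limit_buy(price=95, qty=1): fills=none; bids=[#6:1@95] asks=[-]
After op 7 [order #7] limit_buy(price=96, qty=1): fills=none; bids=[#7:1@96 #6:1@95] asks=[-]
After op 8 [order #8] limit_sell(price=98, qty=5): fills=none; bids=[#7:1@96 #6:1@95] asks=[#8:5@98]
After op 9 [order #9] market_buy(qty=8): fills=#9x#8:5@98; bids=[#7:1@96 #6:1@95] asks=[-]
After op 10 [order #10] limit_sell(price=97, qty=4): fills=none; bids=[#7:1@96 #6:1@95] asks=[#10:4@97]

Answer: 5@98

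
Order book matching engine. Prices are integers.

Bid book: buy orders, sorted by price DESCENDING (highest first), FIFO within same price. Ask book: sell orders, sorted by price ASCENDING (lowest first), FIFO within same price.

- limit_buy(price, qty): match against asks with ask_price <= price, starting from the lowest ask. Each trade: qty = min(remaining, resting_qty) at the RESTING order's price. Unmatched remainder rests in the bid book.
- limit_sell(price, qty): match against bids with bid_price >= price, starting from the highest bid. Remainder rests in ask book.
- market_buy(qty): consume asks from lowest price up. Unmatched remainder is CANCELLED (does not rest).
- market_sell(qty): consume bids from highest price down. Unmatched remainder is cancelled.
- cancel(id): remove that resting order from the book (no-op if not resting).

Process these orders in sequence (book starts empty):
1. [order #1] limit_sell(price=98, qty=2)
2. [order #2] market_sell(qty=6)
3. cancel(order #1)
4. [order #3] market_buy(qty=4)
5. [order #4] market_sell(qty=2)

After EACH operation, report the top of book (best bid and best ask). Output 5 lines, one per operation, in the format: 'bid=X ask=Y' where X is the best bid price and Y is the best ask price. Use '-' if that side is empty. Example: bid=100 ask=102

Answer: bid=- ask=98
bid=- ask=98
bid=- ask=-
bid=- ask=-
bid=- ask=-

Derivation:
After op 1 [order #1] limit_sell(price=98, qty=2): fills=none; bids=[-] asks=[#1:2@98]
After op 2 [order #2] market_sell(qty=6): fills=none; bids=[-] asks=[#1:2@98]
After op 3 cancel(order #1): fills=none; bids=[-] asks=[-]
After op 4 [order #3] market_buy(qty=4): fills=none; bids=[-] asks=[-]
After op 5 [order #4] market_sell(qty=2): fills=none; bids=[-] asks=[-]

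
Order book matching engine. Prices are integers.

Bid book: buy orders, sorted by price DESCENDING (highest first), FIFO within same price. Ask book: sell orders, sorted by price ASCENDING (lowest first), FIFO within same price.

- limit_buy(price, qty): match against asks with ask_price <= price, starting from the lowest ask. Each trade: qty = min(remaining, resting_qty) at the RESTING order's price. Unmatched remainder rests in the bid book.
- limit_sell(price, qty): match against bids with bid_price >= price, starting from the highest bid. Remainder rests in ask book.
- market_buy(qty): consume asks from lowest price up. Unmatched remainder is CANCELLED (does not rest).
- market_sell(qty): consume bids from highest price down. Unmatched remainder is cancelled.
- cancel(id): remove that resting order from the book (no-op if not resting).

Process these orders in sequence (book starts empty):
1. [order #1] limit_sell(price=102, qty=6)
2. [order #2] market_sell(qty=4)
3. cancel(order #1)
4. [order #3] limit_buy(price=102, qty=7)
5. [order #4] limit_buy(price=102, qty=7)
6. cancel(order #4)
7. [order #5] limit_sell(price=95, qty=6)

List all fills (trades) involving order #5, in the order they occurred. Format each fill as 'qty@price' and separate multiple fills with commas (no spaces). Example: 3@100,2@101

After op 1 [order #1] limit_sell(price=102, qty=6): fills=none; bids=[-] asks=[#1:6@102]
After op 2 [order #2] market_sell(qty=4): fills=none; bids=[-] asks=[#1:6@102]
After op 3 cancel(order #1): fills=none; bids=[-] asks=[-]
After op 4 [order #3] limit_buy(price=102, qty=7): fills=none; bids=[#3:7@102] asks=[-]
After op 5 [order #4] limit_buy(price=102, qty=7): fills=none; bids=[#3:7@102 #4:7@102] asks=[-]
After op 6 cancel(order #4): fills=none; bids=[#3:7@102] asks=[-]
After op 7 [order #5] limit_sell(price=95, qty=6): fills=#3x#5:6@102; bids=[#3:1@102] asks=[-]

Answer: 6@102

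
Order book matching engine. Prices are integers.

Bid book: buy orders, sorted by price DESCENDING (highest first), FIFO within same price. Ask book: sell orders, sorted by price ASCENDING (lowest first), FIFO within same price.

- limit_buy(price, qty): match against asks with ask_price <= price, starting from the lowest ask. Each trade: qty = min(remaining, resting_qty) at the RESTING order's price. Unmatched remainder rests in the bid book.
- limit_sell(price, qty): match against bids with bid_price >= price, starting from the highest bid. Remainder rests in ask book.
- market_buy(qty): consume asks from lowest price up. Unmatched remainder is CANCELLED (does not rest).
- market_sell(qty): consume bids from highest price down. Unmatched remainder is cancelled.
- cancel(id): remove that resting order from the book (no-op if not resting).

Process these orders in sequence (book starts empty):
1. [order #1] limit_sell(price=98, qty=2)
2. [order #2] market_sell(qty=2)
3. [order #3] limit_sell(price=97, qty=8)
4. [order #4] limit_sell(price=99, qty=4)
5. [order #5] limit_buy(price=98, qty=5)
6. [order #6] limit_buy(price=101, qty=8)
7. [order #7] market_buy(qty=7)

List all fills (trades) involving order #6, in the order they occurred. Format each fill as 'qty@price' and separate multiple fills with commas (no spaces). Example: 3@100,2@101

Answer: 3@97,2@98,3@99

Derivation:
After op 1 [order #1] limit_sell(price=98, qty=2): fills=none; bids=[-] asks=[#1:2@98]
After op 2 [order #2] market_sell(qty=2): fills=none; bids=[-] asks=[#1:2@98]
After op 3 [order #3] limit_sell(price=97, qty=8): fills=none; bids=[-] asks=[#3:8@97 #1:2@98]
After op 4 [order #4] limit_sell(price=99, qty=4): fills=none; bids=[-] asks=[#3:8@97 #1:2@98 #4:4@99]
After op 5 [order #5] limit_buy(price=98, qty=5): fills=#5x#3:5@97; bids=[-] asks=[#3:3@97 #1:2@98 #4:4@99]
After op 6 [order #6] limit_buy(price=101, qty=8): fills=#6x#3:3@97 #6x#1:2@98 #6x#4:3@99; bids=[-] asks=[#4:1@99]
After op 7 [order #7] market_buy(qty=7): fills=#7x#4:1@99; bids=[-] asks=[-]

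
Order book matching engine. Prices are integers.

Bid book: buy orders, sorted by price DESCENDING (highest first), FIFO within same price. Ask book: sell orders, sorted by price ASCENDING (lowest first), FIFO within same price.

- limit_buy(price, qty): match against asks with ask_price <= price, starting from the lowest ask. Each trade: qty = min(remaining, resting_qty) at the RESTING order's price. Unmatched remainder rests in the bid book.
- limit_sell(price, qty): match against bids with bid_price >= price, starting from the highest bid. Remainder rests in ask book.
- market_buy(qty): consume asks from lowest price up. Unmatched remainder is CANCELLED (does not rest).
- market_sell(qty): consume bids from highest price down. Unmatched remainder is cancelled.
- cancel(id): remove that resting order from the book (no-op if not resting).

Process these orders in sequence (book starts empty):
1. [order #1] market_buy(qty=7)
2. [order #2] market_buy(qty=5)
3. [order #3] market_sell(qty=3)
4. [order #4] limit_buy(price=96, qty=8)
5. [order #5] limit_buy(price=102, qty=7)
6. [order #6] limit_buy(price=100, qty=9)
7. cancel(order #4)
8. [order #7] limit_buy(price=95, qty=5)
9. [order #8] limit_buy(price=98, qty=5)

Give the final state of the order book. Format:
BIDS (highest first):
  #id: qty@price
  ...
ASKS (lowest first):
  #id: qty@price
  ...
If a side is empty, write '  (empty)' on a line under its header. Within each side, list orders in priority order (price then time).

Answer: BIDS (highest first):
  #5: 7@102
  #6: 9@100
  #8: 5@98
  #7: 5@95
ASKS (lowest first):
  (empty)

Derivation:
After op 1 [order #1] market_buy(qty=7): fills=none; bids=[-] asks=[-]
After op 2 [order #2] market_buy(qty=5): fills=none; bids=[-] asks=[-]
After op 3 [order #3] market_sell(qty=3): fills=none; bids=[-] asks=[-]
After op 4 [order #4] limit_buy(price=96, qty=8): fills=none; bids=[#4:8@96] asks=[-]
After op 5 [order #5] limit_buy(price=102, qty=7): fills=none; bids=[#5:7@102 #4:8@96] asks=[-]
After op 6 [order #6] limit_buy(price=100, qty=9): fills=none; bids=[#5:7@102 #6:9@100 #4:8@96] asks=[-]
After op 7 cancel(order #4): fills=none; bids=[#5:7@102 #6:9@100] asks=[-]
After op 8 [order #7] limit_buy(price=95, qty=5): fills=none; bids=[#5:7@102 #6:9@100 #7:5@95] asks=[-]
After op 9 [order #8] limit_buy(price=98, qty=5): fills=none; bids=[#5:7@102 #6:9@100 #8:5@98 #7:5@95] asks=[-]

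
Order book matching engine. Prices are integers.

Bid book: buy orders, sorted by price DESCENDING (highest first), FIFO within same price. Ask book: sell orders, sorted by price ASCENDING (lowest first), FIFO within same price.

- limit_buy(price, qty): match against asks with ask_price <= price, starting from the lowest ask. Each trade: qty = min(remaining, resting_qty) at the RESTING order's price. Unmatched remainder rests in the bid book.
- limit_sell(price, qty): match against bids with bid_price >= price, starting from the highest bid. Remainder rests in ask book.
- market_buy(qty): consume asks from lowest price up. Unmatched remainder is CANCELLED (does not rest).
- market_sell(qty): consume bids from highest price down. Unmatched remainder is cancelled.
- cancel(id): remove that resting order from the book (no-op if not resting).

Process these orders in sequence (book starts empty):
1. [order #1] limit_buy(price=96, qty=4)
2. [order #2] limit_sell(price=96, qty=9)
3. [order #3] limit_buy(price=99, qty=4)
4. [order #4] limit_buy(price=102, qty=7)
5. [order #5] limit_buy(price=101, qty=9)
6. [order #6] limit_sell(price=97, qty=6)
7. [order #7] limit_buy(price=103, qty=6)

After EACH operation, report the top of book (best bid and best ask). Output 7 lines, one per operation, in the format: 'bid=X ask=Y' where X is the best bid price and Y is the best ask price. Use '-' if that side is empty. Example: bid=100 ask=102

Answer: bid=96 ask=-
bid=- ask=96
bid=- ask=96
bid=102 ask=-
bid=102 ask=-
bid=101 ask=-
bid=103 ask=-

Derivation:
After op 1 [order #1] limit_buy(price=96, qty=4): fills=none; bids=[#1:4@96] asks=[-]
After op 2 [order #2] limit_sell(price=96, qty=9): fills=#1x#2:4@96; bids=[-] asks=[#2:5@96]
After op 3 [order #3] limit_buy(price=99, qty=4): fills=#3x#2:4@96; bids=[-] asks=[#2:1@96]
After op 4 [order #4] limit_buy(price=102, qty=7): fills=#4x#2:1@96; bids=[#4:6@102] asks=[-]
After op 5 [order #5] limit_buy(price=101, qty=9): fills=none; bids=[#4:6@102 #5:9@101] asks=[-]
After op 6 [order #6] limit_sell(price=97, qty=6): fills=#4x#6:6@102; bids=[#5:9@101] asks=[-]
After op 7 [order #7] limit_buy(price=103, qty=6): fills=none; bids=[#7:6@103 #5:9@101] asks=[-]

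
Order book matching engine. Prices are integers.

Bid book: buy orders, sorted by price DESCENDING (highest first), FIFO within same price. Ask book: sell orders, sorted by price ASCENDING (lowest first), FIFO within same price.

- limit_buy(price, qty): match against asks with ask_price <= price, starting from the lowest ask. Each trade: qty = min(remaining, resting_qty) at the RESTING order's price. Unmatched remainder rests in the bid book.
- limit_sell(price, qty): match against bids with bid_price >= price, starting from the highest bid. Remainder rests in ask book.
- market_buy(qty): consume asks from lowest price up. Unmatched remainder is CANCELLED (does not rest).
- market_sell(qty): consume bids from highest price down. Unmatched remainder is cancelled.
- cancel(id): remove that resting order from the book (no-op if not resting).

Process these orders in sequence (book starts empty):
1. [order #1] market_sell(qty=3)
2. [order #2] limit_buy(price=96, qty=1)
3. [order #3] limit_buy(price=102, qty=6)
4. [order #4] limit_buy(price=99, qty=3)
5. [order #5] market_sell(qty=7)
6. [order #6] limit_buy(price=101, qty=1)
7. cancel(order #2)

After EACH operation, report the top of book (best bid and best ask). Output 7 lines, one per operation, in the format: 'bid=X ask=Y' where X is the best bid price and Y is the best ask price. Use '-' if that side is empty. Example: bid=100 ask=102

After op 1 [order #1] market_sell(qty=3): fills=none; bids=[-] asks=[-]
After op 2 [order #2] limit_buy(price=96, qty=1): fills=none; bids=[#2:1@96] asks=[-]
After op 3 [order #3] limit_buy(price=102, qty=6): fills=none; bids=[#3:6@102 #2:1@96] asks=[-]
After op 4 [order #4] limit_buy(price=99, qty=3): fills=none; bids=[#3:6@102 #4:3@99 #2:1@96] asks=[-]
After op 5 [order #5] market_sell(qty=7): fills=#3x#5:6@102 #4x#5:1@99; bids=[#4:2@99 #2:1@96] asks=[-]
After op 6 [order #6] limit_buy(price=101, qty=1): fills=none; bids=[#6:1@101 #4:2@99 #2:1@96] asks=[-]
After op 7 cancel(order #2): fills=none; bids=[#6:1@101 #4:2@99] asks=[-]

Answer: bid=- ask=-
bid=96 ask=-
bid=102 ask=-
bid=102 ask=-
bid=99 ask=-
bid=101 ask=-
bid=101 ask=-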